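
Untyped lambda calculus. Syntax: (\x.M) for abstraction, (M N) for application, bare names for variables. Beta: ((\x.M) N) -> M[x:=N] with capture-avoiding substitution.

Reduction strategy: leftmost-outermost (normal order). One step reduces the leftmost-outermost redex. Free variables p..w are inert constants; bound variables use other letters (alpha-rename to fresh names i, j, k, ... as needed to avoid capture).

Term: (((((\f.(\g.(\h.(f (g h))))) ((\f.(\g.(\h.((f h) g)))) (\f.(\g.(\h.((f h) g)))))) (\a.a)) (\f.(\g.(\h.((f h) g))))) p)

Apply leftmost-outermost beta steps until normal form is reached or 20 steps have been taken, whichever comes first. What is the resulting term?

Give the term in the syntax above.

Step 0: (((((\f.(\g.(\h.(f (g h))))) ((\f.(\g.(\h.((f h) g)))) (\f.(\g.(\h.((f h) g)))))) (\a.a)) (\f.(\g.(\h.((f h) g))))) p)
Step 1: ((((\g.(\h.(((\f.(\g.(\h.((f h) g)))) (\f.(\g.(\h.((f h) g))))) (g h)))) (\a.a)) (\f.(\g.(\h.((f h) g))))) p)
Step 2: (((\h.(((\f.(\g.(\h.((f h) g)))) (\f.(\g.(\h.((f h) g))))) ((\a.a) h))) (\f.(\g.(\h.((f h) g))))) p)
Step 3: ((((\f.(\g.(\h.((f h) g)))) (\f.(\g.(\h.((f h) g))))) ((\a.a) (\f.(\g.(\h.((f h) g)))))) p)
Step 4: (((\g.(\h.(((\f.(\g.(\h.((f h) g)))) h) g))) ((\a.a) (\f.(\g.(\h.((f h) g)))))) p)
Step 5: ((\h.(((\f.(\g.(\h.((f h) g)))) h) ((\a.a) (\f.(\g.(\h.((f h) g))))))) p)
Step 6: (((\f.(\g.(\h.((f h) g)))) p) ((\a.a) (\f.(\g.(\h.((f h) g))))))
Step 7: ((\g.(\h.((p h) g))) ((\a.a) (\f.(\g.(\h.((f h) g))))))
Step 8: (\h.((p h) ((\a.a) (\f.(\g.(\h.((f h) g)))))))
Step 9: (\h.((p h) (\f.(\g.(\h.((f h) g))))))

Answer: (\h.((p h) (\f.(\g.(\h.((f h) g))))))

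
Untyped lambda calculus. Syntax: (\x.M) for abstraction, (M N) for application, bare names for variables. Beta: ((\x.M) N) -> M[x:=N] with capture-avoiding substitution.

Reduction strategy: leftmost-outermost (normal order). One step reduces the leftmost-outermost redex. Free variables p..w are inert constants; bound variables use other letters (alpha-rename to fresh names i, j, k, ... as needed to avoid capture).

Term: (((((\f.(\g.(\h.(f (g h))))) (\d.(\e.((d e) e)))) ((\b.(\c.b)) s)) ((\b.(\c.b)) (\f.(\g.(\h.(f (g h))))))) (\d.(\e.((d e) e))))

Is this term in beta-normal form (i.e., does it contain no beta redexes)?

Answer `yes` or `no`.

Answer: no

Derivation:
Term: (((((\f.(\g.(\h.(f (g h))))) (\d.(\e.((d e) e)))) ((\b.(\c.b)) s)) ((\b.(\c.b)) (\f.(\g.(\h.(f (g h))))))) (\d.(\e.((d e) e))))
Found 3 beta redex(es).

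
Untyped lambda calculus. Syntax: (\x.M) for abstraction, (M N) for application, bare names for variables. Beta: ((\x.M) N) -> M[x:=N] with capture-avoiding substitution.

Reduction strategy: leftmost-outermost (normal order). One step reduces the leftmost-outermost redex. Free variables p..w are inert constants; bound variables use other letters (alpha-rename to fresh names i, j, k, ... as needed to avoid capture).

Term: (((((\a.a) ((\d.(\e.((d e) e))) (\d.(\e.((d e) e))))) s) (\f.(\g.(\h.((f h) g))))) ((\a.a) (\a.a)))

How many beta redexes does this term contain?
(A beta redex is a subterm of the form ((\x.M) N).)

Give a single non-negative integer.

Term: (((((\a.a) ((\d.(\e.((d e) e))) (\d.(\e.((d e) e))))) s) (\f.(\g.(\h.((f h) g))))) ((\a.a) (\a.a)))
  Redex: ((\a.a) ((\d.(\e.((d e) e))) (\d.(\e.((d e) e)))))
  Redex: ((\d.(\e.((d e) e))) (\d.(\e.((d e) e))))
  Redex: ((\a.a) (\a.a))
Total redexes: 3

Answer: 3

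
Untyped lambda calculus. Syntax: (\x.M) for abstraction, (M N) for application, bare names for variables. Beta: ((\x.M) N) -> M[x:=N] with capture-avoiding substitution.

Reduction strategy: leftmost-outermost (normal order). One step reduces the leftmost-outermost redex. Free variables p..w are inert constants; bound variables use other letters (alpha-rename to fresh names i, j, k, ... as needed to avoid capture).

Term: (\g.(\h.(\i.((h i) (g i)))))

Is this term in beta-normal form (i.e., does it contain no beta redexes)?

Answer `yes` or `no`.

Answer: yes

Derivation:
Term: (\g.(\h.(\i.((h i) (g i)))))
No beta redexes found.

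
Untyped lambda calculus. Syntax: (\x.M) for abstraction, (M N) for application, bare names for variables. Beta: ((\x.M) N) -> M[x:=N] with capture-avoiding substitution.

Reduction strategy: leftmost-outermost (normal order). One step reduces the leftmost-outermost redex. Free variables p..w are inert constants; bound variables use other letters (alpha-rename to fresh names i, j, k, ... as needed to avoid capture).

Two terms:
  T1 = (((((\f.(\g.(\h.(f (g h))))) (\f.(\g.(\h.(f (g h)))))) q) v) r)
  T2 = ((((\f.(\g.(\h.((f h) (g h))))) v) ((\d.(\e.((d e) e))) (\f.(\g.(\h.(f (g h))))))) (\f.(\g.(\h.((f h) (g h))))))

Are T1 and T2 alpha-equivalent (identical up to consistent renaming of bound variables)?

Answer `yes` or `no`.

Term 1: (((((\f.(\g.(\h.(f (g h))))) (\f.(\g.(\h.(f (g h)))))) q) v) r)
Term 2: ((((\f.(\g.(\h.((f h) (g h))))) v) ((\d.(\e.((d e) e))) (\f.(\g.(\h.(f (g h))))))) (\f.(\g.(\h.((f h) (g h))))))
Alpha-equivalence: compare structure up to binder renaming.
Result: False

Answer: no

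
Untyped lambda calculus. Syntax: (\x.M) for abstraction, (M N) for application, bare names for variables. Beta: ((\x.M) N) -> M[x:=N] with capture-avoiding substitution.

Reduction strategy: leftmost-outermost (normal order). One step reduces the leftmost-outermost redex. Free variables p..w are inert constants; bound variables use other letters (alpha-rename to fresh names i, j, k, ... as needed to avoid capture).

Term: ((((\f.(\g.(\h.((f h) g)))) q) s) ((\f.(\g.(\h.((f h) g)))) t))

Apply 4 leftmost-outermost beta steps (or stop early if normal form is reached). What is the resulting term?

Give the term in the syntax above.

Step 0: ((((\f.(\g.(\h.((f h) g)))) q) s) ((\f.(\g.(\h.((f h) g)))) t))
Step 1: (((\g.(\h.((q h) g))) s) ((\f.(\g.(\h.((f h) g)))) t))
Step 2: ((\h.((q h) s)) ((\f.(\g.(\h.((f h) g)))) t))
Step 3: ((q ((\f.(\g.(\h.((f h) g)))) t)) s)
Step 4: ((q (\g.(\h.((t h) g)))) s)

Answer: ((q (\g.(\h.((t h) g)))) s)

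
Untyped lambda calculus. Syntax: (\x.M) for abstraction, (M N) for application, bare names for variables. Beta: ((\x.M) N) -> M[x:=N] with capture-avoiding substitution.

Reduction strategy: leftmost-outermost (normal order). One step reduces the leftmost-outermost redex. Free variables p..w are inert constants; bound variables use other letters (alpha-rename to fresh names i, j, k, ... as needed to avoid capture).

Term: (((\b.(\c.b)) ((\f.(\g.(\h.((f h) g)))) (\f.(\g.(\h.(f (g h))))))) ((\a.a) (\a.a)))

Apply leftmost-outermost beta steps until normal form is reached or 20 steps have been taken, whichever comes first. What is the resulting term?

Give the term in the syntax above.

Step 0: (((\b.(\c.b)) ((\f.(\g.(\h.((f h) g)))) (\f.(\g.(\h.(f (g h))))))) ((\a.a) (\a.a)))
Step 1: ((\c.((\f.(\g.(\h.((f h) g)))) (\f.(\g.(\h.(f (g h))))))) ((\a.a) (\a.a)))
Step 2: ((\f.(\g.(\h.((f h) g)))) (\f.(\g.(\h.(f (g h))))))
Step 3: (\g.(\h.(((\f.(\g.(\h.(f (g h))))) h) g)))
Step 4: (\g.(\h.((\g.(\i.(h (g i)))) g)))
Step 5: (\g.(\h.(\i.(h (g i)))))

Answer: (\g.(\h.(\i.(h (g i)))))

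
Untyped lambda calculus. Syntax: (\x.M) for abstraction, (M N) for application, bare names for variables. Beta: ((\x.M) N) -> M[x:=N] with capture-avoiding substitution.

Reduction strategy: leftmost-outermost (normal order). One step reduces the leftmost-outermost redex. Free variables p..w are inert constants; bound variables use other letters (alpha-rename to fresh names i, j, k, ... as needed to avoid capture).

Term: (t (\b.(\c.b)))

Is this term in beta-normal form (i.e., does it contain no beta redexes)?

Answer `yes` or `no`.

Answer: yes

Derivation:
Term: (t (\b.(\c.b)))
No beta redexes found.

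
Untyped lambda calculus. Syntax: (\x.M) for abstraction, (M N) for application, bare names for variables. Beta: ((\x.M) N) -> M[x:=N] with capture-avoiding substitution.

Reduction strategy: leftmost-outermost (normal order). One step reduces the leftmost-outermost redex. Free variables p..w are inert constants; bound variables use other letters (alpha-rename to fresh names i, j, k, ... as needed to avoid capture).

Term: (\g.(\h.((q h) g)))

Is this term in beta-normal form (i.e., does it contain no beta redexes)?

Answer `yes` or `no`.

Term: (\g.(\h.((q h) g)))
No beta redexes found.

Answer: yes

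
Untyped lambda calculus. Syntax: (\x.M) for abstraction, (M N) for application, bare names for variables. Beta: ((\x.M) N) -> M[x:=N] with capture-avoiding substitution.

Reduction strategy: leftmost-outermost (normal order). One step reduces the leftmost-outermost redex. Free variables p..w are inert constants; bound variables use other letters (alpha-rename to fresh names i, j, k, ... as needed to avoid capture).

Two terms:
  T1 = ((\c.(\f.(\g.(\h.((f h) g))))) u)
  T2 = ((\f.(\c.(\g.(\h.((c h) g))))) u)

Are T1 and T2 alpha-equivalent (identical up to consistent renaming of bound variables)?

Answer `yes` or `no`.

Term 1: ((\c.(\f.(\g.(\h.((f h) g))))) u)
Term 2: ((\f.(\c.(\g.(\h.((c h) g))))) u)
Alpha-equivalence: compare structure up to binder renaming.
Result: True

Answer: yes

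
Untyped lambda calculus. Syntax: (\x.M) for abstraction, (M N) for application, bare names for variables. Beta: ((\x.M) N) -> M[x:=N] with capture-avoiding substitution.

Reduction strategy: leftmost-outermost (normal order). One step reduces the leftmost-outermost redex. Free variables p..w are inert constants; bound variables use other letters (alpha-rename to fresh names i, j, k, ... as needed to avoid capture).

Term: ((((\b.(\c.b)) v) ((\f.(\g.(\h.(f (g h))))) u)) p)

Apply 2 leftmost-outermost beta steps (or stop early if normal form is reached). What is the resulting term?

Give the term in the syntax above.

Step 0: ((((\b.(\c.b)) v) ((\f.(\g.(\h.(f (g h))))) u)) p)
Step 1: (((\c.v) ((\f.(\g.(\h.(f (g h))))) u)) p)
Step 2: (v p)

Answer: (v p)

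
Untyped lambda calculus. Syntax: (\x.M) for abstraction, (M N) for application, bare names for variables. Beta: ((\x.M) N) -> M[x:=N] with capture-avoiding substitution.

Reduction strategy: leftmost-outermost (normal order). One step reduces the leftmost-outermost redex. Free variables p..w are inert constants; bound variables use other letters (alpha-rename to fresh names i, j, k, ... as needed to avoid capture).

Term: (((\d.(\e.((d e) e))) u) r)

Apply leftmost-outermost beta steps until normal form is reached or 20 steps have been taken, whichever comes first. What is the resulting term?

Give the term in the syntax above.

Step 0: (((\d.(\e.((d e) e))) u) r)
Step 1: ((\e.((u e) e)) r)
Step 2: ((u r) r)

Answer: ((u r) r)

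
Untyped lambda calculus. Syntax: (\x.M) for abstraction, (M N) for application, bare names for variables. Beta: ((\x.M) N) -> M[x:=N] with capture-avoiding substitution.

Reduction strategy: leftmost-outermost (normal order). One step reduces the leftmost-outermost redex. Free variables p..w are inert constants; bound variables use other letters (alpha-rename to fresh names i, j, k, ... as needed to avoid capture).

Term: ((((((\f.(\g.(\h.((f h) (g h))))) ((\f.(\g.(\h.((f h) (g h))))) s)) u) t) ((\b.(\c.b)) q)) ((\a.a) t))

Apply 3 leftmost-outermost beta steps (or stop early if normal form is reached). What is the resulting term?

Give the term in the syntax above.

Answer: ((((((\f.(\g.(\h.((f h) (g h))))) s) t) (u t)) ((\b.(\c.b)) q)) ((\a.a) t))

Derivation:
Step 0: ((((((\f.(\g.(\h.((f h) (g h))))) ((\f.(\g.(\h.((f h) (g h))))) s)) u) t) ((\b.(\c.b)) q)) ((\a.a) t))
Step 1: (((((\g.(\h.((((\f.(\g.(\h.((f h) (g h))))) s) h) (g h)))) u) t) ((\b.(\c.b)) q)) ((\a.a) t))
Step 2: ((((\h.((((\f.(\g.(\h.((f h) (g h))))) s) h) (u h))) t) ((\b.(\c.b)) q)) ((\a.a) t))
Step 3: ((((((\f.(\g.(\h.((f h) (g h))))) s) t) (u t)) ((\b.(\c.b)) q)) ((\a.a) t))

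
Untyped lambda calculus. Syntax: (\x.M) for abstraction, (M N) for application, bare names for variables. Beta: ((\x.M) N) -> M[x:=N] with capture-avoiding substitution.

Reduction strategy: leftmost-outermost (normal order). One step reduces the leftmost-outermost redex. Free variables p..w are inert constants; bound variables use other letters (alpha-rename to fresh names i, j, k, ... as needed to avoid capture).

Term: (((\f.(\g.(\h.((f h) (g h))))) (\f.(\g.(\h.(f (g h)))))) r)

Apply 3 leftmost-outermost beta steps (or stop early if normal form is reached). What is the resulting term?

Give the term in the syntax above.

Step 0: (((\f.(\g.(\h.((f h) (g h))))) (\f.(\g.(\h.(f (g h)))))) r)
Step 1: ((\g.(\h.(((\f.(\g.(\h.(f (g h))))) h) (g h)))) r)
Step 2: (\h.(((\f.(\g.(\h.(f (g h))))) h) (r h)))
Step 3: (\h.((\g.(\i.(h (g i)))) (r h)))

Answer: (\h.((\g.(\i.(h (g i)))) (r h)))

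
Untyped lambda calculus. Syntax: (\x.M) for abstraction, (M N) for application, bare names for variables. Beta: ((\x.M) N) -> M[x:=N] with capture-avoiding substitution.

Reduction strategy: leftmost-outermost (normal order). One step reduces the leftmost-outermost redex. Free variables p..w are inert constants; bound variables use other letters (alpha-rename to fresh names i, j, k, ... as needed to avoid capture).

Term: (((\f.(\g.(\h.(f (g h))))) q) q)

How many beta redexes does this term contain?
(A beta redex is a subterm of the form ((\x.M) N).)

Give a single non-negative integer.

Term: (((\f.(\g.(\h.(f (g h))))) q) q)
  Redex: ((\f.(\g.(\h.(f (g h))))) q)
Total redexes: 1

Answer: 1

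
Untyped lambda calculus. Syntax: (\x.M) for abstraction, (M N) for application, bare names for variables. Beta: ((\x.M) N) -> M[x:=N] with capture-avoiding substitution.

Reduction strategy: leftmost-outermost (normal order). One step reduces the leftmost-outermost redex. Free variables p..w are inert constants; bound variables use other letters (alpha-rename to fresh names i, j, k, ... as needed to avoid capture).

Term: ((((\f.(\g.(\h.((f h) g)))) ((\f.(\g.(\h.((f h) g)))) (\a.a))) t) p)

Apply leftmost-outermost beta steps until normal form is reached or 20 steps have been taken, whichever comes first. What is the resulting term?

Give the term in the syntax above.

Step 0: ((((\f.(\g.(\h.((f h) g)))) ((\f.(\g.(\h.((f h) g)))) (\a.a))) t) p)
Step 1: (((\g.(\h.((((\f.(\g.(\h.((f h) g)))) (\a.a)) h) g))) t) p)
Step 2: ((\h.((((\f.(\g.(\h.((f h) g)))) (\a.a)) h) t)) p)
Step 3: ((((\f.(\g.(\h.((f h) g)))) (\a.a)) p) t)
Step 4: (((\g.(\h.(((\a.a) h) g))) p) t)
Step 5: ((\h.(((\a.a) h) p)) t)
Step 6: (((\a.a) t) p)
Step 7: (t p)

Answer: (t p)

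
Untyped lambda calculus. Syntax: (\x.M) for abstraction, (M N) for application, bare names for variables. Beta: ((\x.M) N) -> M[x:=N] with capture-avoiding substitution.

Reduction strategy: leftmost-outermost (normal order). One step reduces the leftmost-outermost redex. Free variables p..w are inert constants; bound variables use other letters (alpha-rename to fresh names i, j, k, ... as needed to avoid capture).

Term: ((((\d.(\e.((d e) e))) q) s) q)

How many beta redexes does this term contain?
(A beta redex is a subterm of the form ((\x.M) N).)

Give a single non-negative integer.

Answer: 1

Derivation:
Term: ((((\d.(\e.((d e) e))) q) s) q)
  Redex: ((\d.(\e.((d e) e))) q)
Total redexes: 1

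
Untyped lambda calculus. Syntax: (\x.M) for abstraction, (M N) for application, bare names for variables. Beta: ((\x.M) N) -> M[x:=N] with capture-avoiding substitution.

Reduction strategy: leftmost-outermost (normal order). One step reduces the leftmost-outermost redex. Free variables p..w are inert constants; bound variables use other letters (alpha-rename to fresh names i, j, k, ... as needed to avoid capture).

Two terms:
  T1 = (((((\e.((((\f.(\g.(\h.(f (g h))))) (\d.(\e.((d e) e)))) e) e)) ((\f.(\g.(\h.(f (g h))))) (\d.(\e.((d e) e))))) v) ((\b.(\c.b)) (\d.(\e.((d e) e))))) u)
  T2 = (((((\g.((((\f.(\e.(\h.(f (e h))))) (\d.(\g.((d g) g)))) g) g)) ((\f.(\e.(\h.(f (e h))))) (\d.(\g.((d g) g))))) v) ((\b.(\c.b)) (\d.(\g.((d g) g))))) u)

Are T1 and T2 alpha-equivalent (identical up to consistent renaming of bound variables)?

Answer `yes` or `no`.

Term 1: (((((\e.((((\f.(\g.(\h.(f (g h))))) (\d.(\e.((d e) e)))) e) e)) ((\f.(\g.(\h.(f (g h))))) (\d.(\e.((d e) e))))) v) ((\b.(\c.b)) (\d.(\e.((d e) e))))) u)
Term 2: (((((\g.((((\f.(\e.(\h.(f (e h))))) (\d.(\g.((d g) g)))) g) g)) ((\f.(\e.(\h.(f (e h))))) (\d.(\g.((d g) g))))) v) ((\b.(\c.b)) (\d.(\g.((d g) g))))) u)
Alpha-equivalence: compare structure up to binder renaming.
Result: True

Answer: yes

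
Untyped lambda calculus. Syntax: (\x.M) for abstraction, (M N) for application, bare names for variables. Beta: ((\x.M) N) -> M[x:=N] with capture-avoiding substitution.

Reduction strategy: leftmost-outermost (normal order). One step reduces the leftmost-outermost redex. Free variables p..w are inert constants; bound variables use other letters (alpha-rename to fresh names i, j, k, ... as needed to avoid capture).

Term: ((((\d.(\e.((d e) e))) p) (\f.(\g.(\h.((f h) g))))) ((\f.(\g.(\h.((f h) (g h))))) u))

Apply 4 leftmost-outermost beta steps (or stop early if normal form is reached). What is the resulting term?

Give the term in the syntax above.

Step 0: ((((\d.(\e.((d e) e))) p) (\f.(\g.(\h.((f h) g))))) ((\f.(\g.(\h.((f h) (g h))))) u))
Step 1: (((\e.((p e) e)) (\f.(\g.(\h.((f h) g))))) ((\f.(\g.(\h.((f h) (g h))))) u))
Step 2: (((p (\f.(\g.(\h.((f h) g))))) (\f.(\g.(\h.((f h) g))))) ((\f.(\g.(\h.((f h) (g h))))) u))
Step 3: (((p (\f.(\g.(\h.((f h) g))))) (\f.(\g.(\h.((f h) g))))) (\g.(\h.((u h) (g h)))))
Step 4: (normal form reached)

Answer: (((p (\f.(\g.(\h.((f h) g))))) (\f.(\g.(\h.((f h) g))))) (\g.(\h.((u h) (g h)))))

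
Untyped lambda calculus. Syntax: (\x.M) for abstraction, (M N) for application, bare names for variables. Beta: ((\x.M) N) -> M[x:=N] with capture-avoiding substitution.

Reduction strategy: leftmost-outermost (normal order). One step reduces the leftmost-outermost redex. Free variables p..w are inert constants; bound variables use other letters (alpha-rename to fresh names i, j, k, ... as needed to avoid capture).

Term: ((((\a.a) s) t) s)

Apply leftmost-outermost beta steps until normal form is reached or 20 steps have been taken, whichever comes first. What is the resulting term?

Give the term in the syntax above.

Answer: ((s t) s)

Derivation:
Step 0: ((((\a.a) s) t) s)
Step 1: ((s t) s)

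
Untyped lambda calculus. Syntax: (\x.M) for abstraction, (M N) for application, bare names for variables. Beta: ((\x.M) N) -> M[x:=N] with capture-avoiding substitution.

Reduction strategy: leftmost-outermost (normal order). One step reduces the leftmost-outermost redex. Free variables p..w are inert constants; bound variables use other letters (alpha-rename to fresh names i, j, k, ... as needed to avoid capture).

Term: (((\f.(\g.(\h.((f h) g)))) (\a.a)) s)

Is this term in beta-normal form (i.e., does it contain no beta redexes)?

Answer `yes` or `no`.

Term: (((\f.(\g.(\h.((f h) g)))) (\a.a)) s)
Found 1 beta redex(es).

Answer: no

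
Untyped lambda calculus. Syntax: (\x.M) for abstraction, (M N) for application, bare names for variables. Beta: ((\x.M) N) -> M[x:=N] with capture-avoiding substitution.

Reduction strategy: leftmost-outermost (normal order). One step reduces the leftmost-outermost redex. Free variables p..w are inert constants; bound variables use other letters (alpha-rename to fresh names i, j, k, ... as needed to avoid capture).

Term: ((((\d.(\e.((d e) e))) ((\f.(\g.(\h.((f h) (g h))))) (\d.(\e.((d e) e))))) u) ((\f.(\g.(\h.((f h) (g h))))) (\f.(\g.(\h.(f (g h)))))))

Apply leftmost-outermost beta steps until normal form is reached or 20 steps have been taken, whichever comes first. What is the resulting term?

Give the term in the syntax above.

Answer: (((u (u u)) (u u)) (\g.(\h.(\i.(h ((g h) i))))))

Derivation:
Step 0: ((((\d.(\e.((d e) e))) ((\f.(\g.(\h.((f h) (g h))))) (\d.(\e.((d e) e))))) u) ((\f.(\g.(\h.((f h) (g h))))) (\f.(\g.(\h.(f (g h)))))))
Step 1: (((\e.((((\f.(\g.(\h.((f h) (g h))))) (\d.(\e.((d e) e)))) e) e)) u) ((\f.(\g.(\h.((f h) (g h))))) (\f.(\g.(\h.(f (g h)))))))
Step 2: (((((\f.(\g.(\h.((f h) (g h))))) (\d.(\e.((d e) e)))) u) u) ((\f.(\g.(\h.((f h) (g h))))) (\f.(\g.(\h.(f (g h)))))))
Step 3: ((((\g.(\h.(((\d.(\e.((d e) e))) h) (g h)))) u) u) ((\f.(\g.(\h.((f h) (g h))))) (\f.(\g.(\h.(f (g h)))))))
Step 4: (((\h.(((\d.(\e.((d e) e))) h) (u h))) u) ((\f.(\g.(\h.((f h) (g h))))) (\f.(\g.(\h.(f (g h)))))))
Step 5: ((((\d.(\e.((d e) e))) u) (u u)) ((\f.(\g.(\h.((f h) (g h))))) (\f.(\g.(\h.(f (g h)))))))
Step 6: (((\e.((u e) e)) (u u)) ((\f.(\g.(\h.((f h) (g h))))) (\f.(\g.(\h.(f (g h)))))))
Step 7: (((u (u u)) (u u)) ((\f.(\g.(\h.((f h) (g h))))) (\f.(\g.(\h.(f (g h)))))))
Step 8: (((u (u u)) (u u)) (\g.(\h.(((\f.(\g.(\h.(f (g h))))) h) (g h)))))
Step 9: (((u (u u)) (u u)) (\g.(\h.((\g.(\i.(h (g i)))) (g h)))))
Step 10: (((u (u u)) (u u)) (\g.(\h.(\i.(h ((g h) i))))))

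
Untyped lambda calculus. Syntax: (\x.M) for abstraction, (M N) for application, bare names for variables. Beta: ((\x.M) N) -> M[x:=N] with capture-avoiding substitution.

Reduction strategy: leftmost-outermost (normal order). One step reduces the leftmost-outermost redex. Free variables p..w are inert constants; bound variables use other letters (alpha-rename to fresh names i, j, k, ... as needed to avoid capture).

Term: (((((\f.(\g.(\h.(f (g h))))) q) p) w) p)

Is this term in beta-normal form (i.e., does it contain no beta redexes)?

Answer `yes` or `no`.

Term: (((((\f.(\g.(\h.(f (g h))))) q) p) w) p)
Found 1 beta redex(es).

Answer: no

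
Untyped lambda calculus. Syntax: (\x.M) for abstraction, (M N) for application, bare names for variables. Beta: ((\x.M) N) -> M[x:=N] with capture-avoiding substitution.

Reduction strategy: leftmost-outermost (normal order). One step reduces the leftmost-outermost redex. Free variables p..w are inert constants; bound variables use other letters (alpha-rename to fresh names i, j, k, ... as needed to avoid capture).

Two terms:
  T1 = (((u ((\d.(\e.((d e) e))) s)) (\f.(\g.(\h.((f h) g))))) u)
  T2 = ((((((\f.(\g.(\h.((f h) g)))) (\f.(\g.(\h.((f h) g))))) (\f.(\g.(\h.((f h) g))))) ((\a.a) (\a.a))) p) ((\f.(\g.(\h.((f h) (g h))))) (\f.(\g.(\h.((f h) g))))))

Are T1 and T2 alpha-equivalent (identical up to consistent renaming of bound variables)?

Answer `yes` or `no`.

Answer: no

Derivation:
Term 1: (((u ((\d.(\e.((d e) e))) s)) (\f.(\g.(\h.((f h) g))))) u)
Term 2: ((((((\f.(\g.(\h.((f h) g)))) (\f.(\g.(\h.((f h) g))))) (\f.(\g.(\h.((f h) g))))) ((\a.a) (\a.a))) p) ((\f.(\g.(\h.((f h) (g h))))) (\f.(\g.(\h.((f h) g))))))
Alpha-equivalence: compare structure up to binder renaming.
Result: False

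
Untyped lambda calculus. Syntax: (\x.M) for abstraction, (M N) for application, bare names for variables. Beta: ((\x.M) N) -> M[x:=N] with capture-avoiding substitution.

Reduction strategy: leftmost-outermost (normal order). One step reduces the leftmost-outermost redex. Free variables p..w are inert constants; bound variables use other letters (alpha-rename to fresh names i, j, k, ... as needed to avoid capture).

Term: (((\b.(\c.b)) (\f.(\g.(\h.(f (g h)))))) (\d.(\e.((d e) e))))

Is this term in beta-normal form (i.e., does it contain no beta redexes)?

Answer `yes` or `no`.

Answer: no

Derivation:
Term: (((\b.(\c.b)) (\f.(\g.(\h.(f (g h)))))) (\d.(\e.((d e) e))))
Found 1 beta redex(es).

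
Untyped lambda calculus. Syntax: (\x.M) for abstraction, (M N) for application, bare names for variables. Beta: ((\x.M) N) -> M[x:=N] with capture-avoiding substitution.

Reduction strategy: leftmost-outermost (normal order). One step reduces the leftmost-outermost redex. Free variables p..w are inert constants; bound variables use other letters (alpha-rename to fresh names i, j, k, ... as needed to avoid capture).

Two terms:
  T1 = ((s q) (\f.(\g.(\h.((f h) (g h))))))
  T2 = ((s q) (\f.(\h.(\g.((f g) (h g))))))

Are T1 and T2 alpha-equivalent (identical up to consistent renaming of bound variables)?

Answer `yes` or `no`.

Term 1: ((s q) (\f.(\g.(\h.((f h) (g h))))))
Term 2: ((s q) (\f.(\h.(\g.((f g) (h g))))))
Alpha-equivalence: compare structure up to binder renaming.
Result: True

Answer: yes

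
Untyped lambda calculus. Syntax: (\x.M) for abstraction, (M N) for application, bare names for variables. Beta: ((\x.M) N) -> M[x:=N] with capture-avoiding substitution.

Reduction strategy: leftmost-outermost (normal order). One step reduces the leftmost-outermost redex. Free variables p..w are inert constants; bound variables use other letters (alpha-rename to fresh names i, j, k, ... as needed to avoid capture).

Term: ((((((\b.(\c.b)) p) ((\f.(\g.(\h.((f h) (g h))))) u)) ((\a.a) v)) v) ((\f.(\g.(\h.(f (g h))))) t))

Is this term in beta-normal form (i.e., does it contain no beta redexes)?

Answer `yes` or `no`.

Answer: no

Derivation:
Term: ((((((\b.(\c.b)) p) ((\f.(\g.(\h.((f h) (g h))))) u)) ((\a.a) v)) v) ((\f.(\g.(\h.(f (g h))))) t))
Found 4 beta redex(es).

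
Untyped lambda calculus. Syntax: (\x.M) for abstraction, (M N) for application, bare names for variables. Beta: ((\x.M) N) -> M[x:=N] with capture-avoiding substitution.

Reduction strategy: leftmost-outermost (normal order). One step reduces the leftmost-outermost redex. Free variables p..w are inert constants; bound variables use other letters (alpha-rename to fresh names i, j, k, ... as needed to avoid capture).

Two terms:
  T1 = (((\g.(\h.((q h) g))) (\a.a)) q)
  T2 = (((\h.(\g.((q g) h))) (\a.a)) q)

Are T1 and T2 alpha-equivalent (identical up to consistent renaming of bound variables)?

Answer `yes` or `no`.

Answer: yes

Derivation:
Term 1: (((\g.(\h.((q h) g))) (\a.a)) q)
Term 2: (((\h.(\g.((q g) h))) (\a.a)) q)
Alpha-equivalence: compare structure up to binder renaming.
Result: True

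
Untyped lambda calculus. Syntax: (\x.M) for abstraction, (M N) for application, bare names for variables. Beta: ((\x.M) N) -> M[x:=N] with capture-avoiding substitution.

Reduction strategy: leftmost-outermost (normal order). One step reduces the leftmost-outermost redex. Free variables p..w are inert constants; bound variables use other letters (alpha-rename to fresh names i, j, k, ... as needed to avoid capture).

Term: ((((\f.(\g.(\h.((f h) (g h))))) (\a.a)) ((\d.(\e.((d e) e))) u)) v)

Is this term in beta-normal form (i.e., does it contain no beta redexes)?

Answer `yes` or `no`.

Term: ((((\f.(\g.(\h.((f h) (g h))))) (\a.a)) ((\d.(\e.((d e) e))) u)) v)
Found 2 beta redex(es).

Answer: no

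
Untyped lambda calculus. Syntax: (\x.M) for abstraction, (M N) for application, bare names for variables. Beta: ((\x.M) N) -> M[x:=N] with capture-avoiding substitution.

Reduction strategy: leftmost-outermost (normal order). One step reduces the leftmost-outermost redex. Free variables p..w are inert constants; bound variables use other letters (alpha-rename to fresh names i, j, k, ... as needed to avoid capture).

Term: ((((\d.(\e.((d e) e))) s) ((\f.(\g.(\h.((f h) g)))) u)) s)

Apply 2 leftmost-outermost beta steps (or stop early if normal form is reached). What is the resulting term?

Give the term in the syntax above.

Answer: (((s ((\f.(\g.(\h.((f h) g)))) u)) ((\f.(\g.(\h.((f h) g)))) u)) s)

Derivation:
Step 0: ((((\d.(\e.((d e) e))) s) ((\f.(\g.(\h.((f h) g)))) u)) s)
Step 1: (((\e.((s e) e)) ((\f.(\g.(\h.((f h) g)))) u)) s)
Step 2: (((s ((\f.(\g.(\h.((f h) g)))) u)) ((\f.(\g.(\h.((f h) g)))) u)) s)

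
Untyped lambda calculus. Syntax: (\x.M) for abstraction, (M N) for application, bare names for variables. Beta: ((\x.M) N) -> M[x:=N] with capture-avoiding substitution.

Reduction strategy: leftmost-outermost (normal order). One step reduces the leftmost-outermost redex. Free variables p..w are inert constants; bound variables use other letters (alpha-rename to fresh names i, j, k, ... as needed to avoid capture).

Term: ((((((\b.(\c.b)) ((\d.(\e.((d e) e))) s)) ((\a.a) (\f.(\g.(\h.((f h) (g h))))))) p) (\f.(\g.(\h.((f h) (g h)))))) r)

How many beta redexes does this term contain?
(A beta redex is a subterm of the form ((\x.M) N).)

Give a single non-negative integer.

Answer: 3

Derivation:
Term: ((((((\b.(\c.b)) ((\d.(\e.((d e) e))) s)) ((\a.a) (\f.(\g.(\h.((f h) (g h))))))) p) (\f.(\g.(\h.((f h) (g h)))))) r)
  Redex: ((\b.(\c.b)) ((\d.(\e.((d e) e))) s))
  Redex: ((\d.(\e.((d e) e))) s)
  Redex: ((\a.a) (\f.(\g.(\h.((f h) (g h))))))
Total redexes: 3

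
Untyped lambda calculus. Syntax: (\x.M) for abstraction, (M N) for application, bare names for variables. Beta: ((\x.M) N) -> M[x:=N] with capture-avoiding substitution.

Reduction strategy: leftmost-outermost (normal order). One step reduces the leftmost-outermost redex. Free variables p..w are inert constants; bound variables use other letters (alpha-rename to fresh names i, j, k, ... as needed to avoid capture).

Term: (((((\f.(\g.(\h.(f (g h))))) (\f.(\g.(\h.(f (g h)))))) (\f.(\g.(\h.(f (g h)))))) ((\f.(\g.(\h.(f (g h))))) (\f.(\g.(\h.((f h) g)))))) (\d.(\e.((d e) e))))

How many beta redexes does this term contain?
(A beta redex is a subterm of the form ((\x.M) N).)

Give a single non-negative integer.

Term: (((((\f.(\g.(\h.(f (g h))))) (\f.(\g.(\h.(f (g h)))))) (\f.(\g.(\h.(f (g h)))))) ((\f.(\g.(\h.(f (g h))))) (\f.(\g.(\h.((f h) g)))))) (\d.(\e.((d e) e))))
  Redex: ((\f.(\g.(\h.(f (g h))))) (\f.(\g.(\h.(f (g h))))))
  Redex: ((\f.(\g.(\h.(f (g h))))) (\f.(\g.(\h.((f h) g)))))
Total redexes: 2

Answer: 2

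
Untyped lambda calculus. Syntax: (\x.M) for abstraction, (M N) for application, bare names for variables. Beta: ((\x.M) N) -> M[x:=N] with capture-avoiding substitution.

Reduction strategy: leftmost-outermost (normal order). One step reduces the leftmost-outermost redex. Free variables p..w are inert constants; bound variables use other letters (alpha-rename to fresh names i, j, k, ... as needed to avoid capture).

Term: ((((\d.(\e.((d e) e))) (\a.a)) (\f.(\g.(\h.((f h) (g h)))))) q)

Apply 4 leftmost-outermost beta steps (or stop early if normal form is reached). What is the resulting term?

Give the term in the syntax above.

Step 0: ((((\d.(\e.((d e) e))) (\a.a)) (\f.(\g.(\h.((f h) (g h)))))) q)
Step 1: (((\e.(((\a.a) e) e)) (\f.(\g.(\h.((f h) (g h)))))) q)
Step 2: ((((\a.a) (\f.(\g.(\h.((f h) (g h)))))) (\f.(\g.(\h.((f h) (g h)))))) q)
Step 3: (((\f.(\g.(\h.((f h) (g h))))) (\f.(\g.(\h.((f h) (g h)))))) q)
Step 4: ((\g.(\h.(((\f.(\g.(\h.((f h) (g h))))) h) (g h)))) q)

Answer: ((\g.(\h.(((\f.(\g.(\h.((f h) (g h))))) h) (g h)))) q)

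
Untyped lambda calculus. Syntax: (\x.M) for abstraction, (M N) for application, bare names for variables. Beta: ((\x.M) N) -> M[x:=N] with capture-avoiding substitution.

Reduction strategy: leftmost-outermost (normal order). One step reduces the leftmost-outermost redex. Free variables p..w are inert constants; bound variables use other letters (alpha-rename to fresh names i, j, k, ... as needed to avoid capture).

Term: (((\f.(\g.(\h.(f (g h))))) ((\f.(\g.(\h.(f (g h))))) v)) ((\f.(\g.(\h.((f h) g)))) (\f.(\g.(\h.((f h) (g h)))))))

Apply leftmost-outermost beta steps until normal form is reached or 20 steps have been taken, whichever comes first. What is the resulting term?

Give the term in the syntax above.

Answer: (\h.(\i.(v (\j.((i j) (h j))))))

Derivation:
Step 0: (((\f.(\g.(\h.(f (g h))))) ((\f.(\g.(\h.(f (g h))))) v)) ((\f.(\g.(\h.((f h) g)))) (\f.(\g.(\h.((f h) (g h)))))))
Step 1: ((\g.(\h.(((\f.(\g.(\h.(f (g h))))) v) (g h)))) ((\f.(\g.(\h.((f h) g)))) (\f.(\g.(\h.((f h) (g h)))))))
Step 2: (\h.(((\f.(\g.(\h.(f (g h))))) v) (((\f.(\g.(\h.((f h) g)))) (\f.(\g.(\h.((f h) (g h)))))) h)))
Step 3: (\h.((\g.(\h.(v (g h)))) (((\f.(\g.(\h.((f h) g)))) (\f.(\g.(\h.((f h) (g h)))))) h)))
Step 4: (\h.(\i.(v ((((\f.(\g.(\h.((f h) g)))) (\f.(\g.(\h.((f h) (g h)))))) h) i))))
Step 5: (\h.(\i.(v (((\g.(\h.(((\f.(\g.(\h.((f h) (g h))))) h) g))) h) i))))
Step 6: (\h.(\i.(v ((\i.(((\f.(\g.(\h.((f h) (g h))))) i) h)) i))))
Step 7: (\h.(\i.(v (((\f.(\g.(\h.((f h) (g h))))) i) h))))
Step 8: (\h.(\i.(v ((\g.(\h.((i h) (g h)))) h))))
Step 9: (\h.(\i.(v (\j.((i j) (h j))))))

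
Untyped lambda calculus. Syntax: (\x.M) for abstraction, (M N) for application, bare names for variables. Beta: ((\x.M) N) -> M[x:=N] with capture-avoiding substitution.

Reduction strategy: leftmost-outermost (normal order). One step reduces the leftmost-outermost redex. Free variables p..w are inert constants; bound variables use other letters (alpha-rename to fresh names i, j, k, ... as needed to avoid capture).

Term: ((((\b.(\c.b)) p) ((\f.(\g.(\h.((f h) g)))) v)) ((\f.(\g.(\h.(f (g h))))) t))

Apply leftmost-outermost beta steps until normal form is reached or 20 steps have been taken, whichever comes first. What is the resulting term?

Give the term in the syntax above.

Answer: (p (\g.(\h.(t (g h)))))

Derivation:
Step 0: ((((\b.(\c.b)) p) ((\f.(\g.(\h.((f h) g)))) v)) ((\f.(\g.(\h.(f (g h))))) t))
Step 1: (((\c.p) ((\f.(\g.(\h.((f h) g)))) v)) ((\f.(\g.(\h.(f (g h))))) t))
Step 2: (p ((\f.(\g.(\h.(f (g h))))) t))
Step 3: (p (\g.(\h.(t (g h)))))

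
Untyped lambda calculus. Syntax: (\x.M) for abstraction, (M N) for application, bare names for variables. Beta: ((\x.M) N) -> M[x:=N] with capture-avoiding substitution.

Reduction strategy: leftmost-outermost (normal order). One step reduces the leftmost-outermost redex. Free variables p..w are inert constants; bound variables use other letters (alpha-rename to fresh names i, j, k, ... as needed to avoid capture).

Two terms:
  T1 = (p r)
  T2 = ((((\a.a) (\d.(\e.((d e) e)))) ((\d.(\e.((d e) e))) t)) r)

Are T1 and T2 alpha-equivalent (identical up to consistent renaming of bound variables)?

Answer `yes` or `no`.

Term 1: (p r)
Term 2: ((((\a.a) (\d.(\e.((d e) e)))) ((\d.(\e.((d e) e))) t)) r)
Alpha-equivalence: compare structure up to binder renaming.
Result: False

Answer: no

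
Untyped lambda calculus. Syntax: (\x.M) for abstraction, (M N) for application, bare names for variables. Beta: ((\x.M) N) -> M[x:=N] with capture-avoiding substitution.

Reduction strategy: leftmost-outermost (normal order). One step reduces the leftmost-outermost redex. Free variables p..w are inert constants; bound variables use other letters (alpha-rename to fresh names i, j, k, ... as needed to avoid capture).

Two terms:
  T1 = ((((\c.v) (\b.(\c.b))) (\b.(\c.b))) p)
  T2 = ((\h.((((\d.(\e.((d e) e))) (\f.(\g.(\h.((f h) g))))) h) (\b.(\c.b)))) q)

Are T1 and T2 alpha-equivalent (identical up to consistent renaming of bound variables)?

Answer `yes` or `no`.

Answer: no

Derivation:
Term 1: ((((\c.v) (\b.(\c.b))) (\b.(\c.b))) p)
Term 2: ((\h.((((\d.(\e.((d e) e))) (\f.(\g.(\h.((f h) g))))) h) (\b.(\c.b)))) q)
Alpha-equivalence: compare structure up to binder renaming.
Result: False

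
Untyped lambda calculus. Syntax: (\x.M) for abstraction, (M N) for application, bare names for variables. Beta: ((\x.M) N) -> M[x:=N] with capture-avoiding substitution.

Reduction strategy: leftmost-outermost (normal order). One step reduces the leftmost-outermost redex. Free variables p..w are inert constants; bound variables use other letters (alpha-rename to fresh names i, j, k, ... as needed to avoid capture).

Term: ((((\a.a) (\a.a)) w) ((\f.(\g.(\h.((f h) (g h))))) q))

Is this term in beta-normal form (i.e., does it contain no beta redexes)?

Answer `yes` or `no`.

Answer: no

Derivation:
Term: ((((\a.a) (\a.a)) w) ((\f.(\g.(\h.((f h) (g h))))) q))
Found 2 beta redex(es).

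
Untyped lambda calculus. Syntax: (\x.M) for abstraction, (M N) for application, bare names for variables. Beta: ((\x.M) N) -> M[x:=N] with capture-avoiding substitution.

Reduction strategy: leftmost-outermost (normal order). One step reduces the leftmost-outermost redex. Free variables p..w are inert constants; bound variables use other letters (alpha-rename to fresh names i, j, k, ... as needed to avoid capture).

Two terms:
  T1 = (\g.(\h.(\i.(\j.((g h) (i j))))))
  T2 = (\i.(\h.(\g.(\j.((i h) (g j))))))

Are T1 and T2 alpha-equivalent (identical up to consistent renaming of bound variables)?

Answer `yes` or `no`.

Answer: yes

Derivation:
Term 1: (\g.(\h.(\i.(\j.((g h) (i j))))))
Term 2: (\i.(\h.(\g.(\j.((i h) (g j))))))
Alpha-equivalence: compare structure up to binder renaming.
Result: True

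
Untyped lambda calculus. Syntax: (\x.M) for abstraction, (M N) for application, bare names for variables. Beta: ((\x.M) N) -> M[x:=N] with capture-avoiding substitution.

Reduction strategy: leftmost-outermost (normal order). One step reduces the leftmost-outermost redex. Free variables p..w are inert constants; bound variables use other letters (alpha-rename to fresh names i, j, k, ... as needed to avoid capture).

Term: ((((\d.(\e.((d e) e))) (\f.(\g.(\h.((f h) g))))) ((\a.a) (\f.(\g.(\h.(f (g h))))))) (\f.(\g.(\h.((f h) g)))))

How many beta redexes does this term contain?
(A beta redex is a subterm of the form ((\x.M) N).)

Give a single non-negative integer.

Answer: 2

Derivation:
Term: ((((\d.(\e.((d e) e))) (\f.(\g.(\h.((f h) g))))) ((\a.a) (\f.(\g.(\h.(f (g h))))))) (\f.(\g.(\h.((f h) g)))))
  Redex: ((\d.(\e.((d e) e))) (\f.(\g.(\h.((f h) g)))))
  Redex: ((\a.a) (\f.(\g.(\h.(f (g h))))))
Total redexes: 2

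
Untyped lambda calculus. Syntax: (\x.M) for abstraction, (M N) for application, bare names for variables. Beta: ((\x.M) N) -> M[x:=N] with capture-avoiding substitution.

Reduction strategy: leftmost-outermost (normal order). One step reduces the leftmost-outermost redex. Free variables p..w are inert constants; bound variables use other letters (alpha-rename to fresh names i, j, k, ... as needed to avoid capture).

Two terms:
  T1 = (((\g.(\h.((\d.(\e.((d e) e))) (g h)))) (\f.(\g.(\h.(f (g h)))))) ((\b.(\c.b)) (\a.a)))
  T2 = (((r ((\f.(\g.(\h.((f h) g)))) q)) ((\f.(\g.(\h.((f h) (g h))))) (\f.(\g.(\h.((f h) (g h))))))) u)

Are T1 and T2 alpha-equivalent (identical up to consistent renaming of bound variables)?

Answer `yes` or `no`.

Answer: no

Derivation:
Term 1: (((\g.(\h.((\d.(\e.((d e) e))) (g h)))) (\f.(\g.(\h.(f (g h)))))) ((\b.(\c.b)) (\a.a)))
Term 2: (((r ((\f.(\g.(\h.((f h) g)))) q)) ((\f.(\g.(\h.((f h) (g h))))) (\f.(\g.(\h.((f h) (g h))))))) u)
Alpha-equivalence: compare structure up to binder renaming.
Result: False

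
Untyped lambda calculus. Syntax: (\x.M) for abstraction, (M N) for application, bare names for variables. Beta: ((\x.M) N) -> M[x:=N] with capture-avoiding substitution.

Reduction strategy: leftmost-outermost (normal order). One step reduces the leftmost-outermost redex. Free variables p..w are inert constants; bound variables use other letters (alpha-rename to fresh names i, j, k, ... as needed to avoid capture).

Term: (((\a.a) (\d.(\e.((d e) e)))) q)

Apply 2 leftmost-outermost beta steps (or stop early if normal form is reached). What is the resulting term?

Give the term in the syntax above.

Answer: (\e.((q e) e))

Derivation:
Step 0: (((\a.a) (\d.(\e.((d e) e)))) q)
Step 1: ((\d.(\e.((d e) e))) q)
Step 2: (\e.((q e) e))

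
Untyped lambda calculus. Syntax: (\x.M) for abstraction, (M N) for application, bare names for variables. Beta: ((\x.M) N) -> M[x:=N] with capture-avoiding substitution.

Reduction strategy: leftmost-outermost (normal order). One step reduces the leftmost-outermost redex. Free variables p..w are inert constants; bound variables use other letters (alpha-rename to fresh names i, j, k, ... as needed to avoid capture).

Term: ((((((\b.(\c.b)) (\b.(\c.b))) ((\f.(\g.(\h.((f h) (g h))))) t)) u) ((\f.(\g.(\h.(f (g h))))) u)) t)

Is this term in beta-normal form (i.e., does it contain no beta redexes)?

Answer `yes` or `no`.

Answer: no

Derivation:
Term: ((((((\b.(\c.b)) (\b.(\c.b))) ((\f.(\g.(\h.((f h) (g h))))) t)) u) ((\f.(\g.(\h.(f (g h))))) u)) t)
Found 3 beta redex(es).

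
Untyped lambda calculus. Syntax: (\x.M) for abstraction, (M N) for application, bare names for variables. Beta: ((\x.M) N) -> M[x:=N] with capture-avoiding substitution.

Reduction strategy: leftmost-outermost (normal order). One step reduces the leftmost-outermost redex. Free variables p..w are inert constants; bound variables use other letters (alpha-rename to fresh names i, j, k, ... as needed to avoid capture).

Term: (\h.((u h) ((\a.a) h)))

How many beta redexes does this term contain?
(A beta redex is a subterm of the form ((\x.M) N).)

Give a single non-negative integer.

Answer: 1

Derivation:
Term: (\h.((u h) ((\a.a) h)))
  Redex: ((\a.a) h)
Total redexes: 1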